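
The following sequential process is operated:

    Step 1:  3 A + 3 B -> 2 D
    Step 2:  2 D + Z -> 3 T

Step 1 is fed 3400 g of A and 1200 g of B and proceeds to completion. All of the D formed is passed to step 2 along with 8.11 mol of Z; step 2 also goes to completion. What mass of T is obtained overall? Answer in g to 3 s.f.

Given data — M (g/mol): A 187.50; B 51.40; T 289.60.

Step 1:
n(A) = 3400 / 187.50 = 18.13 mol
n(B) = 1200 / 51.40 = 23.35 mol
n/ν → A: 6.043, B: 7.783; A is limiting.
n(D) produced = (2/3) × 18.13 = 12.09 mol
Step 2:
n(D) available = 12.09 mol
n(Z) = 8.110 mol
n/ν → D: 6.045, Z: 8.110; D is limiting.
n(T) = (3/2) × 12.09 = 18.14 mol
mass = 18.14 × 289.60 = 5253 g

5250 g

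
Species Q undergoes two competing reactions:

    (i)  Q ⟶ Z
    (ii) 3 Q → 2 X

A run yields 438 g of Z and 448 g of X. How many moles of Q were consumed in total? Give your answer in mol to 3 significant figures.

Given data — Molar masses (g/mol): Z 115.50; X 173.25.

n(Z) = 438 / 115.50 = 3.792 mol
n(X) = 448 / 173.25 = 2.586 mol
n(Q) via (i) = (1/1)×3.792 = 3.792 mol
n(Q) via (ii) = (3/2)×2.586 = 3.879 mol
total n(Q) = 3.792 + 3.879 = 7.671 mol

7.67 mol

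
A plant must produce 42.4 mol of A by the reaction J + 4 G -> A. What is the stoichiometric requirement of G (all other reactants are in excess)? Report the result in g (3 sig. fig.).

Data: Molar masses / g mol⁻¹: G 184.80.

n(A) = 42.40 mol
n(G) = (4/1) × 42.40 = 169.6 mol
mass = 169.6 × 184.80 = 31340 g

31300 g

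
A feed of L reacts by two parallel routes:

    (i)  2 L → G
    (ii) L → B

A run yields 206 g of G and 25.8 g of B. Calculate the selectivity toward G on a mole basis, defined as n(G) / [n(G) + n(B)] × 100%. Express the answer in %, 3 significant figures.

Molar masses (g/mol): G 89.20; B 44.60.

n(G) = 206 / 89.20 = 2.309 mol
n(B) = 25.8 / 44.60 = 0.5785 mol
selectivity = 2.309/(2.309+0.5785) × 100 = 79.97 %

80.0 %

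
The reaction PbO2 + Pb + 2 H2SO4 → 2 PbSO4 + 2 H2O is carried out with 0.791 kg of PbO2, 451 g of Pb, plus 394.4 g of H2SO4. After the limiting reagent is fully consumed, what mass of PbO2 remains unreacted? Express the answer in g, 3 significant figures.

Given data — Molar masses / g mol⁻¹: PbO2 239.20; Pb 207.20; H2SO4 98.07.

310 g

n(PbO2) = 0.7910×1000 / 239.20 = 3.307 mol
n(Pb) = 451.0 / 207.20 = 2.177 mol
n(H2SO4) = 394.4 / 98.07 = 4.022 mol
n/ν for PbO2 = 3.307/1 = 3.307
n/ν for Pb = 2.177/1 = 2.177
n/ν for H2SO4 = 4.022/2 = 2.011
Smallest n/ν is H2SO4 → limiting reagent.
PbO2 consumed = (1/2) × 4.022 = 2.011 mol
PbO2 remaining = 3.307 − 2.011 = 1.296 mol
mass = 1.296 × 239.20 = 310.0 g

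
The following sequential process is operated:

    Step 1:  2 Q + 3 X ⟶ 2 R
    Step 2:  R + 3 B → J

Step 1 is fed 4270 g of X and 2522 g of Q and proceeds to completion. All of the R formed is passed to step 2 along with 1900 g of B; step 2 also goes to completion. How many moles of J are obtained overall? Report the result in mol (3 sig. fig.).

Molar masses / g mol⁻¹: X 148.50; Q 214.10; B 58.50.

Step 1:
n(X) = 4270 / 148.50 = 28.75 mol
n(Q) = 2522 / 214.10 = 11.78 mol
n/ν for X = 28.75/3 = 9.583
n/ν for Q = 11.78/2 = 5.890
Smallest n/ν is Q → limiting reagent.
n(R) produced = (2/2) × 11.78 = 11.78 mol
Step 2:
n(R) available = 11.78 mol
n(B) = 1900 / 58.50 = 32.48 mol
n/ν for R = 11.78/1 = 11.78
n/ν for B = 32.48/3 = 10.83
Smallest n/ν is B → limiting reagent.
n(J) = (1/3) × 32.48 = 10.83 mol

10.8 mol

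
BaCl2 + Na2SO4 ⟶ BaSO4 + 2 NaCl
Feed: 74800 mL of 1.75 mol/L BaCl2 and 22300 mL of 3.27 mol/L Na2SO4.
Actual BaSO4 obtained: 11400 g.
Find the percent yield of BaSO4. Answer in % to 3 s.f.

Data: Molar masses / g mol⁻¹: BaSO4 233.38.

n(BaCl2) = 1.75 × 74800/1000 = 130.9 mol
n(Na2SO4) = 3.27 × 22300/1000 = 72.92 mol
n/ν → BaCl2: 130.9, Na2SO4: 72.92; Na2SO4 is limiting.
theoretical n(BaSO4) = (1/1) × 72.92 = 72.92 mol → 17020 g
% yield = 11400 / 17020 × 100 = 66.98 %

67.0 %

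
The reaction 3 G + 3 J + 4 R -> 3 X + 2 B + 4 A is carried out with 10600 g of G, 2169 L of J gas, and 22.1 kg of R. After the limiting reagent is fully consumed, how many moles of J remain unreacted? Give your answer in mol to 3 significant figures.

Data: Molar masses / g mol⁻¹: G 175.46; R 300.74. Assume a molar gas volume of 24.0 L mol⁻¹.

n(G) = 10600 / 175.46 = 60.41 mol
n(J) = 2169 / 24.0 = 90.38 mol
n(R) = 22.10×1000 / 300.74 = 73.49 mol
n/ν for G = 60.41/3 = 20.14
n/ν for J = 90.38/3 = 30.13
n/ν for R = 73.49/4 = 18.37
Smallest n/ν is R → limiting reagent.
J consumed = (3/4) × 73.49 = 55.12 mol
J remaining = 90.38 − 55.12 = 35.26 mol

35.3 mol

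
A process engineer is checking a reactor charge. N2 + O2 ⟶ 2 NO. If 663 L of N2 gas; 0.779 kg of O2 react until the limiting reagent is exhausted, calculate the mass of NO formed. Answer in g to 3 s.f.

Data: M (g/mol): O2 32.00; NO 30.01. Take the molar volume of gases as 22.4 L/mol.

1460 g

n(N2) = 663.0 / 22.4 = 29.60 mol
n(O2) = 0.7790×1000 / 32.00 = 24.34 mol
n/ν for N2 = 29.60/1 = 29.60
n/ν for O2 = 24.34/1 = 24.34
Smallest n/ν is O2 → limiting reagent.
n(NO) = (2/1) × 24.34 = 48.68 mol
mass = 48.68 × 30.01 = 1461 g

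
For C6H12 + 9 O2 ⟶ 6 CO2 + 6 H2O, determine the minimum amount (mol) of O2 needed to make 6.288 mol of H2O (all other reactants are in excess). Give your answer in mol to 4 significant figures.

9.432 mol

n(H2O) = 6.288 mol
n(O2) = (9/6) × 6.288 = 9.432 mol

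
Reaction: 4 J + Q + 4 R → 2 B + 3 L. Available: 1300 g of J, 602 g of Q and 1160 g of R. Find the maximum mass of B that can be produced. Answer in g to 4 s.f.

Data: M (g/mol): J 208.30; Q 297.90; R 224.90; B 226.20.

n(J) = 1300 / 208.30 = 6.241 mol
n(Q) = 602.0 / 297.90 = 2.021 mol
n(R) = 1160 / 224.90 = 5.158 mol
n/ν → J: 1.560, Q: 2.021, R: 1.290; R is limiting.
n(B) = (2/4) × 5.158 = 2.579 mol
mass = 2.579 × 226.20 = 583.4 g

583.4 g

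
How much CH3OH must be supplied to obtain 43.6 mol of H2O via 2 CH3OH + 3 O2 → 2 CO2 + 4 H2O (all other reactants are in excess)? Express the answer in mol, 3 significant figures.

21.8 mol

n(H2O) = 43.60 mol
n(CH3OH) = (2/4) × 43.60 = 21.80 mol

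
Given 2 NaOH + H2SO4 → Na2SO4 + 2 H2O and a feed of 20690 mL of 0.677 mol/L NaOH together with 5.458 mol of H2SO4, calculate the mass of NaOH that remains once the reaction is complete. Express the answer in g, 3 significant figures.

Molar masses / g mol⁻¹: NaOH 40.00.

124 g

n(NaOH) = 0.677 × 20690/1000 = 14.01 mol
n(H2SO4) = 5.458 mol
n/ν for NaOH = 14.01/2 = 7.005
n/ν for H2SO4 = 5.458/1 = 5.458
Smallest n/ν is H2SO4 → limiting reagent.
NaOH consumed = (2/1) × 5.458 = 10.92 mol
NaOH remaining = 14.01 − 10.92 = 3.090 mol
mass = 3.090 × 40.00 = 123.6 g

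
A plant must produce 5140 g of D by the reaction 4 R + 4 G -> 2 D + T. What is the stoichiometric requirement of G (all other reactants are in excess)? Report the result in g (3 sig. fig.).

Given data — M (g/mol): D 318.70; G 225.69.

7280 g

n(D) = 5140 / 318.70 = 16.13 mol
n(G) = (4/2) × 16.13 = 32.26 mol
mass = 32.26 × 225.69 = 7281 g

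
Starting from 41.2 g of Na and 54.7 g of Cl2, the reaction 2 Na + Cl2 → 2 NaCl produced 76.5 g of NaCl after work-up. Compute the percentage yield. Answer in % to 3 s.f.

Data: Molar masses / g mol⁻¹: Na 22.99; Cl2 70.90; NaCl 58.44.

84.8 %

n(Na) = 41.20 / 22.99 = 1.792 mol
n(Cl2) = 54.70 / 70.90 = 0.7715 mol
n/ν for Na = 1.792/2 = 0.8960
n/ν for Cl2 = 0.7715/1 = 0.7715
Smallest n/ν is Cl2 → limiting reagent.
theoretical n(NaCl) = (2/1) × 0.7715 = 1.543 mol → 90.17 g
% yield = 76.5 / 90.17 × 100 = 84.84 %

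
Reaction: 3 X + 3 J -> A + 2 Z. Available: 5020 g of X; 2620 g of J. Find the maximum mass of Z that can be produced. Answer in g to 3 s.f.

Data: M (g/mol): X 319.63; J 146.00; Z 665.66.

6970 g

n(X) = 5020 / 319.63 = 15.71 mol
n(J) = 2620 / 146.00 = 17.95 mol
n/ν → X: 5.237, J: 5.983; X is limiting.
n(Z) = (2/3) × 15.71 = 10.47 mol
mass = 10.47 × 665.66 = 6969 g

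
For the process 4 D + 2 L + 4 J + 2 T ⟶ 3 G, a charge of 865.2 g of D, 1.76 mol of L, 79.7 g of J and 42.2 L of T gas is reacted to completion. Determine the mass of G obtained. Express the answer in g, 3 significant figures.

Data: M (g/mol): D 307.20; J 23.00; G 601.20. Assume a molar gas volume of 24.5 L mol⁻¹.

n(D) = 865.2 / 307.20 = 2.816 mol
n(L) = 1.760 mol
n(J) = 79.70 / 23.00 = 3.465 mol
n(T) = 42.20 / 24.5 = 1.722 mol
n/ν for D = 2.816/4 = 0.7040
n/ν for L = 1.760/2 = 0.8800
n/ν for J = 3.465/4 = 0.8663
n/ν for T = 1.722/2 = 0.8610
Smallest n/ν is D → limiting reagent.
n(G) = (3/4) × 2.816 = 2.112 mol
mass = 2.112 × 601.20 = 1270 g

1270 g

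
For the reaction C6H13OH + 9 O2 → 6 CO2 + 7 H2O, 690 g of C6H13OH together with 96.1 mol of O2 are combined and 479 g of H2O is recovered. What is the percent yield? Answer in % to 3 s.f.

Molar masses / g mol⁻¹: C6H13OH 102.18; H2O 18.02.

56.2 %

n(C6H13OH) = 690.0 / 102.18 = 6.753 mol
n(O2) = 96.10 mol
n/ν for C6H13OH = 6.753/1 = 6.753
n/ν for O2 = 96.10/9 = 10.68
Smallest n/ν is C6H13OH → limiting reagent.
theoretical n(H2O) = (7/1) × 6.753 = 47.27 mol → 851.8 g
% yield = 479 / 851.8 × 100 = 56.23 %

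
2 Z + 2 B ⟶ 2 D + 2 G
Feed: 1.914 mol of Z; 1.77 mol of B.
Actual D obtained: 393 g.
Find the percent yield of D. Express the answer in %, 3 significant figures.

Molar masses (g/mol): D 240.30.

92.4 %

n(Z) = 1.914 mol
n(B) = 1.770 mol
n/ν for Z = 1.914/2 = 0.9570
n/ν for B = 1.770/2 = 0.8850
Smallest n/ν is B → limiting reagent.
theoretical n(D) = (2/2) × 1.770 = 1.770 mol → 425.3 g
% yield = 393 / 425.3 × 100 = 92.41 %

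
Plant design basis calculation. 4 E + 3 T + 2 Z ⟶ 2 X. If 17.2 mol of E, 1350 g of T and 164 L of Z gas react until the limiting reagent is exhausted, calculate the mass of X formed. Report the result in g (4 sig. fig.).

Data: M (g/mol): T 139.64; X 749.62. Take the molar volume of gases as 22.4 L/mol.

4831 g

n(E) = 17.20 mol
n(T) = 1350 / 139.64 = 9.668 mol
n(Z) = 164.0 / 22.4 = 7.321 mol
n/ν for E = 17.20/4 = 4.300
n/ν for T = 9.668/3 = 3.223
n/ν for Z = 7.321/2 = 3.661
Smallest n/ν is T → limiting reagent.
n(X) = (2/3) × 9.668 = 6.445 mol
mass = 6.445 × 749.62 = 4831 g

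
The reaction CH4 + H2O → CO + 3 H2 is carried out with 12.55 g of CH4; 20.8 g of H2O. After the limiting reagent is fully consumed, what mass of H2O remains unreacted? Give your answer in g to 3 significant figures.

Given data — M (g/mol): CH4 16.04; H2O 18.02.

n(CH4) = 12.55 / 16.04 = 0.7824 mol
n(H2O) = 20.80 / 18.02 = 1.154 mol
n/ν for CH4 = 0.7824/1 = 0.7824
n/ν for H2O = 1.154/1 = 1.154
Smallest n/ν is CH4 → limiting reagent.
H2O consumed = (1/1) × 0.7824 = 0.7824 mol
H2O remaining = 1.154 − 0.7824 = 0.3716 mol
mass = 0.3716 × 18.02 = 6.696 g

6.70 g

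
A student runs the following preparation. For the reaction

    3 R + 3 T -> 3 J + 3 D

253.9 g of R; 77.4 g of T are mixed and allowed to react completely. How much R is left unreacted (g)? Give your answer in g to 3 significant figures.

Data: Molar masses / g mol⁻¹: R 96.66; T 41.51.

n(R) = 253.9 / 96.66 = 2.627 mol
n(T) = 77.40 / 41.51 = 1.865 mol
n/ν → R: 0.8757, T: 0.6217; T is limiting.
R consumed = (3/3) × 1.865 = 1.865 mol
R remaining = 2.627 − 1.865 = 0.7620 mol
mass = 0.7620 × 96.66 = 73.65 g

73.7 g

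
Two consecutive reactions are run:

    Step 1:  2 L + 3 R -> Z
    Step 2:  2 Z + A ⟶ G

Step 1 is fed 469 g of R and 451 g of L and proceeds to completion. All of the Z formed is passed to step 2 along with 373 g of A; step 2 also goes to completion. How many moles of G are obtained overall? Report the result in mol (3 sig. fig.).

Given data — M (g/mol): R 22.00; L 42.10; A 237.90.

Step 1:
n(R) = 469.0 / 22.00 = 21.32 mol
n(L) = 451.0 / 42.10 = 10.71 mol
n/ν for R = 21.32/3 = 7.107
n/ν for L = 10.71/2 = 5.355
Smallest n/ν is L → limiting reagent.
n(Z) produced = (1/2) × 10.71 = 5.355 mol
Step 2:
n(Z) available = 5.355 mol
n(A) = 373.0 / 237.90 = 1.568 mol
n/ν for Z = 5.355/2 = 2.678
n/ν for A = 1.568/1 = 1.568
Smallest n/ν is A → limiting reagent.
n(G) = (1/1) × 1.568 = 1.568 mol

1.57 mol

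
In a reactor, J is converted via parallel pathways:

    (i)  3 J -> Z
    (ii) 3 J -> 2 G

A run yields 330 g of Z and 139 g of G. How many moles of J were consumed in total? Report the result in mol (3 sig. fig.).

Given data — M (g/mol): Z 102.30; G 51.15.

n(Z) = 330 / 102.30 = 3.226 mol
n(G) = 139 / 51.15 = 2.717 mol
n(J) via (i) = (3/1)×3.226 = 9.678 mol
n(J) via (ii) = (3/2)×2.717 = 4.076 mol
total n(J) = 9.678 + 4.076 = 13.75 mol

13.8 mol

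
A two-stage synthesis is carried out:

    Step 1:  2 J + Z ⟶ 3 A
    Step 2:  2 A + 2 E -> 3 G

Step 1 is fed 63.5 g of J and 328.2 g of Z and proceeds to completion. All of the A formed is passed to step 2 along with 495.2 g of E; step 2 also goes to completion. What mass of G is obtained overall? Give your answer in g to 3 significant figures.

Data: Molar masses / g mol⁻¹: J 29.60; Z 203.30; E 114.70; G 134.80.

651 g

Step 1:
n(J) = 63.50 / 29.60 = 2.145 mol
n(Z) = 328.2 / 203.30 = 1.614 mol
n/ν → J: 1.073, Z: 1.614; J is limiting.
n(A) produced = (3/2) × 2.145 = 3.218 mol
Step 2:
n(A) available = 3.218 mol
n(E) = 495.2 / 114.70 = 4.317 mol
n/ν → A: 1.609, E: 2.159; A is limiting.
n(G) = (3/2) × 3.218 = 4.827 mol
mass = 4.827 × 134.80 = 650.7 g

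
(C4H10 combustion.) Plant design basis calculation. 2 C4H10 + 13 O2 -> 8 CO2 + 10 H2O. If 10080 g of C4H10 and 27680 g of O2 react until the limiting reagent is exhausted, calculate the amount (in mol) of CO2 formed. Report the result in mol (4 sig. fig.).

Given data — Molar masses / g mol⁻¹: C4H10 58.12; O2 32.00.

532.3 mol

n(C4H10) = 10080 / 58.12 = 173.4 mol
n(O2) = 27680 / 32.00 = 865.0 mol
n/ν for C4H10 = 173.4/2 = 86.70
n/ν for O2 = 865.0/13 = 66.54
Smallest n/ν is O2 → limiting reagent.
n(CO2) = (8/13) × 865.0 = 532.3 mol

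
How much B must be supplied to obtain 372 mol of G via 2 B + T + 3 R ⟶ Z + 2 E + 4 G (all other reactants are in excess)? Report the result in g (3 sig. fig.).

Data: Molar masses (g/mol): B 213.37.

n(G) = 372.0 mol
n(B) = (2/4) × 372.0 = 186.0 mol
mass = 186.0 × 213.37 = 39690 g

39700 g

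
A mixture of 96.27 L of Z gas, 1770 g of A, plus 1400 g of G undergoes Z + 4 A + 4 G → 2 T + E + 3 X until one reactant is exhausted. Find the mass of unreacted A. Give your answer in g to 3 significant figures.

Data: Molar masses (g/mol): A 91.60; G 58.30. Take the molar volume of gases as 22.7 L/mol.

216 g

n(Z) = 96.27 / 22.7 = 4.241 mol
n(A) = 1770 / 91.60 = 19.32 mol
n(G) = 1400 / 58.30 = 24.01 mol
n/ν for Z = 4.241/1 = 4.241
n/ν for A = 19.32/4 = 4.830
n/ν for G = 24.01/4 = 6.003
Smallest n/ν is Z → limiting reagent.
A consumed = (4/1) × 4.241 = 16.96 mol
A remaining = 19.32 − 16.96 = 2.360 mol
mass = 2.360 × 91.60 = 216.2 g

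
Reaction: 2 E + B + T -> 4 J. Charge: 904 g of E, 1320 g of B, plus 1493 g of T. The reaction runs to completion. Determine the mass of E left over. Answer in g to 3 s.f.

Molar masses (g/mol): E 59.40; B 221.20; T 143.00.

n(E) = 904.0 / 59.40 = 15.22 mol
n(B) = 1320 / 221.20 = 5.967 mol
n(T) = 1493 / 143.00 = 10.44 mol
n/ν for E = 15.22/2 = 7.610
n/ν for B = 5.967/1 = 5.967
n/ν for T = 10.44/1 = 10.44
Smallest n/ν is B → limiting reagent.
E consumed = (2/1) × 5.967 = 11.93 mol
E remaining = 15.22 − 11.93 = 3.290 mol
mass = 3.290 × 59.40 = 195.4 g

195 g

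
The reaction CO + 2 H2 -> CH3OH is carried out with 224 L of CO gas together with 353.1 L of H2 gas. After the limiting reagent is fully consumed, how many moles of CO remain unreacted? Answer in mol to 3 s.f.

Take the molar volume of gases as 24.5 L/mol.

1.94 mol

n(CO) = 224.0 / 24.5 = 9.143 mol
n(H2) = 353.1 / 24.5 = 14.41 mol
n/ν → CO: 9.143, H2: 7.205; H2 is limiting.
CO consumed = (1/2) × 14.41 = 7.205 mol
CO remaining = 9.143 − 7.205 = 1.938 mol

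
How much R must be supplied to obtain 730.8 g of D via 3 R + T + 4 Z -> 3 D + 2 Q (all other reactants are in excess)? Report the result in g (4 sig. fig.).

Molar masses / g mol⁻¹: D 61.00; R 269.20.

3225 g

n(D) = 730.8 / 61.00 = 11.98 mol
n(R) = (3/3) × 11.98 = 11.98 mol
mass = 11.98 × 269.20 = 3225 g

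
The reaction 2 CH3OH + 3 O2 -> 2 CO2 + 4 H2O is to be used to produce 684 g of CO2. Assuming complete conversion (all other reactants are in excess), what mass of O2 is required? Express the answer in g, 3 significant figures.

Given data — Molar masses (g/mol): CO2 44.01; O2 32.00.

746 g

n(CO2) = 684 / 44.01 = 15.54 mol
n(O2) = (3/2) × 15.54 = 23.31 mol
mass = 23.31 × 32.00 = 745.9 g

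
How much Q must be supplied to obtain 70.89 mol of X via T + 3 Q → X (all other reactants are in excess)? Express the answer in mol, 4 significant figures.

n(X) = 70.89 mol
n(Q) = (3/1) × 70.89 = 212.7 mol

212.7 mol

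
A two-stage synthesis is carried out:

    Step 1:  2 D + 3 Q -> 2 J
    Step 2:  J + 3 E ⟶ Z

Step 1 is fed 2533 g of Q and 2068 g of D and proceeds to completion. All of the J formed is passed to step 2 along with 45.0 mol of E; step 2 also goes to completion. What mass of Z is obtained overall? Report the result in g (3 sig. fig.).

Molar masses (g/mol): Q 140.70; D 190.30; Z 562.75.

6120 g

Step 1:
n(Q) = 2533 / 140.70 = 18.00 mol
n(D) = 2068 / 190.30 = 10.87 mol
n/ν for Q = 18.00/3 = 6.000
n/ν for D = 10.87/2 = 5.435
Smallest n/ν is D → limiting reagent.
n(J) produced = (2/2) × 10.87 = 10.87 mol
Step 2:
n(J) available = 10.87 mol
n(E) = 45.00 mol
n/ν for J = 10.87/1 = 10.87
n/ν for E = 45.00/3 = 15.00
Smallest n/ν is J → limiting reagent.
n(Z) = (1/1) × 10.87 = 10.87 mol
mass = 10.87 × 562.75 = 6117 g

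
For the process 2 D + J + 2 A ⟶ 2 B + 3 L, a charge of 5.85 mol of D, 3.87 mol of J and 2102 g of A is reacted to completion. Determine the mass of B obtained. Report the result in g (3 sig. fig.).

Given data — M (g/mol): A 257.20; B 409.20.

n(D) = 5.850 mol
n(J) = 3.870 mol
n(A) = 2102 / 257.20 = 8.173 mol
n/ν for D = 5.850/2 = 2.925
n/ν for J = 3.870/1 = 3.870
n/ν for A = 8.173/2 = 4.087
Smallest n/ν is D → limiting reagent.
n(B) = (2/2) × 5.850 = 5.850 mol
mass = 5.850 × 409.20 = 2394 g

2390 g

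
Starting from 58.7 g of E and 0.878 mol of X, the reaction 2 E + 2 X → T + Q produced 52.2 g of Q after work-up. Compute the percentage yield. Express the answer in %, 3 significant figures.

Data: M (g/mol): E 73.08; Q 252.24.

n(E) = 58.70 / 73.08 = 0.8032 mol
n(X) = 0.8780 mol
n/ν for E = 0.8032/2 = 0.4016
n/ν for X = 0.8780/2 = 0.4390
Smallest n/ν is E → limiting reagent.
theoretical n(Q) = (1/2) × 0.8032 = 0.4016 mol → 101.3 g
% yield = 52.2 / 101.3 × 100 = 51.53 %

51.5 %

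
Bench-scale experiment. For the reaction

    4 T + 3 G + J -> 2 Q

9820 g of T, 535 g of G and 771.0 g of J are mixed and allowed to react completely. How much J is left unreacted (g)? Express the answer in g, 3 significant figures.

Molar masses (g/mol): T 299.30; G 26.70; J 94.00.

143 g

n(T) = 9820 / 299.30 = 32.81 mol
n(G) = 535.0 / 26.70 = 20.04 mol
n(J) = 771.0 / 94.00 = 8.202 mol
n/ν → T: 8.203, G: 6.680, J: 8.202; G is limiting.
J consumed = (1/3) × 20.04 = 6.680 mol
J remaining = 8.202 − 6.680 = 1.522 mol
mass = 1.522 × 94.00 = 143.1 g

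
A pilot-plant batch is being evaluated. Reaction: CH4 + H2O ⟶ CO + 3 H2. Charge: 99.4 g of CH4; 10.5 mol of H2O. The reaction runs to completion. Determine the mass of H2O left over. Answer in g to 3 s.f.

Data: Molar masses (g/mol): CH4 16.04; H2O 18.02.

77.5 g

n(CH4) = 99.40 / 16.04 = 6.197 mol
n(H2O) = 10.50 mol
n/ν for CH4 = 6.197/1 = 6.197
n/ν for H2O = 10.50/1 = 10.50
Smallest n/ν is CH4 → limiting reagent.
H2O consumed = (1/1) × 6.197 = 6.197 mol
H2O remaining = 10.50 − 6.197 = 4.303 mol
mass = 4.303 × 18.02 = 77.54 g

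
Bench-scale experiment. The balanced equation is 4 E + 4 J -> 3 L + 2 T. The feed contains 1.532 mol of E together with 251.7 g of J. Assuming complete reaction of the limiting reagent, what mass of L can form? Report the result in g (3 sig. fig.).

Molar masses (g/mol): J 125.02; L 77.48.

n(E) = 1.532 mol
n(J) = 251.7 / 125.02 = 2.013 mol
n/ν for E = 1.532/4 = 0.3830
n/ν for J = 2.013/4 = 0.5033
Smallest n/ν is E → limiting reagent.
n(L) = (3/4) × 1.532 = 1.149 mol
mass = 1.149 × 77.48 = 89.02 g

89.0 g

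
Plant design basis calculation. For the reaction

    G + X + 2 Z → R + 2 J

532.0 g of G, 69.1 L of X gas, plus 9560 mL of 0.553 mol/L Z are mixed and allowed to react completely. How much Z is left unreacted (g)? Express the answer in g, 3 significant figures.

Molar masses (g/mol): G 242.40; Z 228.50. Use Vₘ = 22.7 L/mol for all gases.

n(G) = 532.0 / 242.40 = 2.195 mol
n(X) = 69.10 / 22.7 = 3.044 mol
n(Z) = 0.553 × 9560/1000 = 5.287 mol
n/ν for G = 2.195/1 = 2.195
n/ν for X = 3.044/1 = 3.044
n/ν for Z = 5.287/2 = 2.644
Smallest n/ν is G → limiting reagent.
Z consumed = (2/1) × 2.195 = 4.390 mol
Z remaining = 5.287 − 4.390 = 0.8970 mol
mass = 0.8970 × 228.50 = 205.0 g

205 g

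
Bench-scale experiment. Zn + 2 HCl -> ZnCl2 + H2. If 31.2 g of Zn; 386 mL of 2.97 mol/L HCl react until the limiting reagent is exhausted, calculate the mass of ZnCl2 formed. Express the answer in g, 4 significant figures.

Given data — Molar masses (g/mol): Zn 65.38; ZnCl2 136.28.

65.03 g

n(Zn) = 31.20 / 65.38 = 0.4772 mol
n(HCl) = 2.97 × 386.0/1000 = 1.146 mol
n/ν → Zn: 0.4772, HCl: 0.5730; Zn is limiting.
n(ZnCl2) = (1/1) × 0.4772 = 0.4772 mol
mass = 0.4772 × 136.28 = 65.03 g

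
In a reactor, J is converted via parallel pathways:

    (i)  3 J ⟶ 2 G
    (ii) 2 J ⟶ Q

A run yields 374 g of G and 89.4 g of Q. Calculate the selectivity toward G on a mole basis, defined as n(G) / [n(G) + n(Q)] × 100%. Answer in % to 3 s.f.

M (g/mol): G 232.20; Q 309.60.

n(G) = 374 / 232.20 = 1.611 mol
n(Q) = 89.4 / 309.60 = 0.2888 mol
selectivity = 1.611/(1.611+0.2888) × 100 = 84.80 %

84.8 %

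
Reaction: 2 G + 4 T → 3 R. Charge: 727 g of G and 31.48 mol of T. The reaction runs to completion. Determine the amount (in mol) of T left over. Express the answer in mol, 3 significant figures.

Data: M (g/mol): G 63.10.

n(G) = 727.0 / 63.10 = 11.52 mol
n(T) = 31.48 mol
n/ν for G = 11.52/2 = 5.760
n/ν for T = 31.48/4 = 7.870
Smallest n/ν is G → limiting reagent.
T consumed = (4/2) × 11.52 = 23.04 mol
T remaining = 31.48 − 23.04 = 8.440 mol

8.44 mol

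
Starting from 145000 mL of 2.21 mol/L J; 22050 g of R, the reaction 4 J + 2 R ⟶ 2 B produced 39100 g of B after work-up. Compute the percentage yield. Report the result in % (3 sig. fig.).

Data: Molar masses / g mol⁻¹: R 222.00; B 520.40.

75.6 %

n(J) = 2.21 × 145000/1000 = 320.5 mol
n(R) = 22050 / 222.00 = 99.32 mol
n/ν → J: 80.13, R: 49.66; R is limiting.
theoretical n(B) = (2/2) × 99.32 = 99.32 mol → 51690 g
% yield = 39100 / 51690 × 100 = 75.64 %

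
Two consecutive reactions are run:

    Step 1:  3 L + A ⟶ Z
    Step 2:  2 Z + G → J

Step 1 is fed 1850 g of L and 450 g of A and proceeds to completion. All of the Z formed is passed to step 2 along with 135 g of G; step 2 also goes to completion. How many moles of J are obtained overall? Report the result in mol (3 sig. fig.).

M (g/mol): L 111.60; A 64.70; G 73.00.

Step 1:
n(L) = 1850 / 111.60 = 16.58 mol
n(A) = 450.0 / 64.70 = 6.955 mol
n/ν → L: 5.527, A: 6.955; L is limiting.
n(Z) produced = (1/3) × 16.58 = 5.527 mol
Step 2:
n(Z) available = 5.527 mol
n(G) = 135.0 / 73.00 = 1.849 mol
n/ν → Z: 2.764, G: 1.849; G is limiting.
n(J) = (1/1) × 1.849 = 1.849 mol

1.85 mol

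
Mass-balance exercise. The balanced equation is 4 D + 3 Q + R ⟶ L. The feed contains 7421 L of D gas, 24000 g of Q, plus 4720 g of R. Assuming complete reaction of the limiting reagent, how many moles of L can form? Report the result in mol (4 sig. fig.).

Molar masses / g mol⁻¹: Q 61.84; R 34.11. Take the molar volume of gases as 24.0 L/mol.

77.30 mol

n(D) = 7421 / 24.0 = 309.2 mol
n(Q) = 24000 / 61.84 = 388.1 mol
n(R) = 4720 / 34.11 = 138.4 mol
n/ν for D = 309.2/4 = 77.30
n/ν for Q = 388.1/3 = 129.4
n/ν for R = 138.4/1 = 138.4
Smallest n/ν is D → limiting reagent.
n(L) = (1/4) × 309.2 = 77.30 mol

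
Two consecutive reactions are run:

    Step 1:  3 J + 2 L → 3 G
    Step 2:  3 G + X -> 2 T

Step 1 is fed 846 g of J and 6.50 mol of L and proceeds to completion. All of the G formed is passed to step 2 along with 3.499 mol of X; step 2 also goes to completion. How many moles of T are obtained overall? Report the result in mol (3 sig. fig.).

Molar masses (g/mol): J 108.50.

5.20 mol

Step 1:
n(J) = 846.0 / 108.50 = 7.797 mol
n(L) = 6.500 mol
n/ν for J = 7.797/3 = 2.599
n/ν for L = 6.500/2 = 3.250
Smallest n/ν is J → limiting reagent.
n(G) produced = (3/3) × 7.797 = 7.797 mol
Step 2:
n(G) available = 7.797 mol
n(X) = 3.499 mol
n/ν for G = 7.797/3 = 2.599
n/ν for X = 3.499/1 = 3.499
Smallest n/ν is G → limiting reagent.
n(T) = (2/3) × 7.797 = 5.198 mol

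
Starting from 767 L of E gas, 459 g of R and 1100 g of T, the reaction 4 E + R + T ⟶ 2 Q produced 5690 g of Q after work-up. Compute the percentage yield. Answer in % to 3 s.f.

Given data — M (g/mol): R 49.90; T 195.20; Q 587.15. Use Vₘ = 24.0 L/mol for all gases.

n(E) = 767.0 / 24.0 = 31.96 mol
n(R) = 459.0 / 49.90 = 9.198 mol
n(T) = 1100 / 195.20 = 5.635 mol
n/ν for E = 31.96/4 = 7.990
n/ν for R = 9.198/1 = 9.198
n/ν for T = 5.635/1 = 5.635
Smallest n/ν is T → limiting reagent.
theoretical n(Q) = (2/1) × 5.635 = 11.27 mol → 6617 g
% yield = 5690 / 6617 × 100 = 85.99 %

86.0 %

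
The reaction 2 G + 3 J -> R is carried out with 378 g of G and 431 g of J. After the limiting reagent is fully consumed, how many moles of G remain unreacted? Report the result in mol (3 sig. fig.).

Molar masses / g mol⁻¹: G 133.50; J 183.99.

1.27 mol

n(G) = 378.0 / 133.50 = 2.831 mol
n(J) = 431.0 / 183.99 = 2.343 mol
n/ν → G: 1.416, J: 0.7810; J is limiting.
G consumed = (2/3) × 2.343 = 1.562 mol
G remaining = 2.831 − 1.562 = 1.269 mol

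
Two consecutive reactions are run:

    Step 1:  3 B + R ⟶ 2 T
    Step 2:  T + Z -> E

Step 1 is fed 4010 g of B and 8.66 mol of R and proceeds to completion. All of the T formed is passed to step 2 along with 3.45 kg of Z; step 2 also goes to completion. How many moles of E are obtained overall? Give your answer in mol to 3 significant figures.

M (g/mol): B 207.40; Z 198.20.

12.9 mol

Step 1:
n(B) = 4010 / 207.40 = 19.33 mol
n(R) = 8.660 mol
n/ν → B: 6.443, R: 8.660; B is limiting.
n(T) produced = (2/3) × 19.33 = 12.89 mol
Step 2:
n(T) available = 12.89 mol
n(Z) = 3.450×1000 / 198.20 = 17.41 mol
n/ν → T: 12.89, Z: 17.41; T is limiting.
n(E) = (1/1) × 12.89 = 12.89 mol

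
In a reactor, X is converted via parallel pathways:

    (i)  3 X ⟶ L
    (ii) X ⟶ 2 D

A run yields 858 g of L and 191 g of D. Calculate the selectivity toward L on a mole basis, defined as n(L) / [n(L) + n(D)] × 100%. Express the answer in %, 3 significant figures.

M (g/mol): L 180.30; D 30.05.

42.8 %

n(L) = 858 / 180.30 = 4.759 mol
n(D) = 191 / 30.05 = 6.356 mol
selectivity = 4.759/(4.759+6.356) × 100 = 42.82 %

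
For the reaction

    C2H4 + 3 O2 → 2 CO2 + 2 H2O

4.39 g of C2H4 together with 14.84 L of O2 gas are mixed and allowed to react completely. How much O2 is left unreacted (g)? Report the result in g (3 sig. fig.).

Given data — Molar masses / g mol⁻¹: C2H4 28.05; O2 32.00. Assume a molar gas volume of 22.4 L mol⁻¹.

6.18 g

n(C2H4) = 4.390 / 28.05 = 0.1565 mol
n(O2) = 14.84 / 22.4 = 0.6625 mol
n/ν for C2H4 = 0.1565/1 = 0.1565
n/ν for O2 = 0.6625/3 = 0.2208
Smallest n/ν is C2H4 → limiting reagent.
O2 consumed = (3/1) × 0.1565 = 0.4695 mol
O2 remaining = 0.6625 − 0.4695 = 0.1930 mol
mass = 0.1930 × 32.00 = 6.176 g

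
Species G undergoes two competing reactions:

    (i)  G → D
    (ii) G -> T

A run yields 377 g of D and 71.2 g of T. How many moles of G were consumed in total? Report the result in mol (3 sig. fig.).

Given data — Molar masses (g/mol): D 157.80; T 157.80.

2.84 mol

n(D) = 377 / 157.80 = 2.389 mol
n(T) = 71.2 / 157.80 = 0.4512 mol
n(G) via (i) = (1/1)×2.389 = 2.389 mol
n(G) via (ii) = (1/1)×0.4512 = 0.4512 mol
total n(G) = 2.389 + 0.4512 = 2.840 mol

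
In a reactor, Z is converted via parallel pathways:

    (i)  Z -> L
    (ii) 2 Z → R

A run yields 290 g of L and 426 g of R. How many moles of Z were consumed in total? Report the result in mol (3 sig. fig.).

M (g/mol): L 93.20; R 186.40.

7.68 mol

n(L) = 290 / 93.20 = 3.112 mol
n(R) = 426 / 186.40 = 2.285 mol
n(Z) via (i) = (1/1)×3.112 = 3.112 mol
n(Z) via (ii) = (2/1)×2.285 = 4.570 mol
total n(Z) = 3.112 + 4.570 = 7.682 mol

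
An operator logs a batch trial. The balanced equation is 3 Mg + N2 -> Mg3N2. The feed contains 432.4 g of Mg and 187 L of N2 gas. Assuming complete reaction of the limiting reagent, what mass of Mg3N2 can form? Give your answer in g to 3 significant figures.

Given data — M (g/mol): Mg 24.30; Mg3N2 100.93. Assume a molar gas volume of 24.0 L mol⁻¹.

599 g

n(Mg) = 432.4 / 24.30 = 17.79 mol
n(N2) = 187.0 / 24.0 = 7.792 mol
n/ν for Mg = 17.79/3 = 5.930
n/ν for N2 = 7.792/1 = 7.792
Smallest n/ν is Mg → limiting reagent.
n(Mg3N2) = (1/3) × 17.79 = 5.930 mol
mass = 5.930 × 100.93 = 598.5 g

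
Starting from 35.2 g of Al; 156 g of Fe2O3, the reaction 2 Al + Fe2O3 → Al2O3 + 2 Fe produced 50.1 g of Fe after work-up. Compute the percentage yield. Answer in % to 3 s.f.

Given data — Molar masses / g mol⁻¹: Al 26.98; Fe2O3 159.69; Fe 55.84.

n(Al) = 35.20 / 26.98 = 1.305 mol
n(Fe2O3) = 156.0 / 159.69 = 0.9769 mol
n/ν for Al = 1.305/2 = 0.6525
n/ν for Fe2O3 = 0.9769/1 = 0.9769
Smallest n/ν is Al → limiting reagent.
theoretical n(Fe) = (2/2) × 1.305 = 1.305 mol → 72.87 g
% yield = 50.1 / 72.87 × 100 = 68.75 %

68.8 %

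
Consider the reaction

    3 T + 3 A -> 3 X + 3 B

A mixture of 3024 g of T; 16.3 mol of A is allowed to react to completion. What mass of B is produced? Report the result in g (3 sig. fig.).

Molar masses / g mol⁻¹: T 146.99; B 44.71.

729 g

n(T) = 3024 / 146.99 = 20.57 mol
n(A) = 16.30 mol
n/ν for T = 20.57/3 = 6.857
n/ν for A = 16.30/3 = 5.433
Smallest n/ν is A → limiting reagent.
n(B) = (3/3) × 16.30 = 16.30 mol
mass = 16.30 × 44.71 = 728.8 g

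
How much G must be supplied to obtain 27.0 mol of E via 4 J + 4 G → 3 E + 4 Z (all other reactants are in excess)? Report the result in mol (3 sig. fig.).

n(E) = 27.00 mol
n(G) = (4/3) × 27.00 = 36.00 mol

36.0 mol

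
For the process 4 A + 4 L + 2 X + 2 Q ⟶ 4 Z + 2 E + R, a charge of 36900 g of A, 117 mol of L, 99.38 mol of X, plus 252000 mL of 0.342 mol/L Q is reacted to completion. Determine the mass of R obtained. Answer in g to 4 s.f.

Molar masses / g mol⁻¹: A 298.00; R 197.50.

5777 g

n(A) = 36900 / 298.00 = 123.8 mol
n(L) = 117.0 mol
n(X) = 99.38 mol
n(Q) = 0.342 × 252000/1000 = 86.18 mol
n/ν → A: 30.95, L: 29.25, X: 49.69, Q: 43.09; L is limiting.
n(R) = (1/4) × 117.0 = 29.25 mol
mass = 29.25 × 197.50 = 5777 g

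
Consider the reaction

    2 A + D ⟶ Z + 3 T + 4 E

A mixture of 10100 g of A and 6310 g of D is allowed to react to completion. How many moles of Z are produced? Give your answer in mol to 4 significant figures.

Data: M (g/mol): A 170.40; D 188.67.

n(A) = 10100 / 170.40 = 59.27 mol
n(D) = 6310 / 188.67 = 33.44 mol
n/ν for A = 59.27/2 = 29.64
n/ν for D = 33.44/1 = 33.44
Smallest n/ν is A → limiting reagent.
n(Z) = (1/2) × 59.27 = 29.64 mol

29.64 mol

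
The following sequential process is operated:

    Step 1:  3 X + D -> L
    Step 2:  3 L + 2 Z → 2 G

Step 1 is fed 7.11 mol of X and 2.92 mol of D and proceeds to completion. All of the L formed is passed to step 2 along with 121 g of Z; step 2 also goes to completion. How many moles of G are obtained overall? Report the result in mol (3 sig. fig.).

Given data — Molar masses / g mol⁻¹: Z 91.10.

Step 1:
n(X) = 7.110 mol
n(D) = 2.920 mol
n/ν for X = 7.110/3 = 2.370
n/ν for D = 2.920/1 = 2.920
Smallest n/ν is X → limiting reagent.
n(L) produced = (1/3) × 7.110 = 2.370 mol
Step 2:
n(L) available = 2.370 mol
n(Z) = 121.0 / 91.10 = 1.328 mol
n/ν for L = 2.370/3 = 0.7900
n/ν for Z = 1.328/2 = 0.6640
Smallest n/ν is Z → limiting reagent.
n(G) = (2/2) × 1.328 = 1.328 mol

1.33 mol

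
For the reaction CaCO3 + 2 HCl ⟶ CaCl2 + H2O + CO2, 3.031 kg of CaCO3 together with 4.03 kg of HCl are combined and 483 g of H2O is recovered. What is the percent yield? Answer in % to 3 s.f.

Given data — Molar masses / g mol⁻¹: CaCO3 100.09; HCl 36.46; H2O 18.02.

88.5 %

n(CaCO3) = 3.031×1000 / 100.09 = 30.28 mol
n(HCl) = 4.030×1000 / 36.46 = 110.5 mol
n/ν for CaCO3 = 30.28/1 = 30.28
n/ν for HCl = 110.5/2 = 55.25
Smallest n/ν is CaCO3 → limiting reagent.
theoretical n(H2O) = (1/1) × 30.28 = 30.28 mol → 545.6 g
% yield = 483 / 545.6 × 100 = 88.53 %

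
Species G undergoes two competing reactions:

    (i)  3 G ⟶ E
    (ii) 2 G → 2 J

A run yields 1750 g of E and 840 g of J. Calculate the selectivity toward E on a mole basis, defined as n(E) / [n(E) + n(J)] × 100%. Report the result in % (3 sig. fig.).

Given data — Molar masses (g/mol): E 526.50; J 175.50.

n(E) = 1750 / 526.50 = 3.324 mol
n(J) = 840 / 175.50 = 4.786 mol
selectivity = 3.324/(3.324+4.786) × 100 = 40.99 %

41.0 %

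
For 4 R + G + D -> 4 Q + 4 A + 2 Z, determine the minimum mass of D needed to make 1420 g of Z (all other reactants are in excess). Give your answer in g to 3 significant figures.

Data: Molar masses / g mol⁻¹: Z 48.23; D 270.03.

3980 g

n(Z) = 1420 / 48.23 = 29.44 mol
n(D) = (1/2) × 29.44 = 14.72 mol
mass = 14.72 × 270.03 = 3975 g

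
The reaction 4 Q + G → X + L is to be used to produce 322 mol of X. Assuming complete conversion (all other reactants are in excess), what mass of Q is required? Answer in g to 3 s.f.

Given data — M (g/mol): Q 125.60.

n(X) = 322.0 mol
n(Q) = (4/1) × 322.0 = 1288 mol
mass = 1288 × 125.60 = 161800 g

162000 g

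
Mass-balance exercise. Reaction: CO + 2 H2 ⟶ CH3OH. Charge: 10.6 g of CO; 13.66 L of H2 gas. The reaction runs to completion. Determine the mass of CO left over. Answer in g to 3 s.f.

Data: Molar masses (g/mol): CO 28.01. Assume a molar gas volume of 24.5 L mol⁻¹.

2.79 g

n(CO) = 10.60 / 28.01 = 0.3784 mol
n(H2) = 13.66 / 24.5 = 0.5576 mol
n/ν for CO = 0.3784/1 = 0.3784
n/ν for H2 = 0.5576/2 = 0.2788
Smallest n/ν is H2 → limiting reagent.
CO consumed = (1/2) × 0.5576 = 0.2788 mol
CO remaining = 0.3784 − 0.2788 = 0.09960 mol
mass = 0.09960 × 28.01 = 2.790 g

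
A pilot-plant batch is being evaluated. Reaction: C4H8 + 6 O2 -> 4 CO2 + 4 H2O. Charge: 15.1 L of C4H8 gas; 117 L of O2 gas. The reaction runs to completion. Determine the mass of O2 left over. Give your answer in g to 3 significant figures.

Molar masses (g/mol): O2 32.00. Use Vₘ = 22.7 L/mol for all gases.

37.2 g

n(C4H8) = 15.10 / 22.7 = 0.6652 mol
n(O2) = 117.0 / 22.7 = 5.154 mol
n/ν for C4H8 = 0.6652/1 = 0.6652
n/ν for O2 = 5.154/6 = 0.8590
Smallest n/ν is C4H8 → limiting reagent.
O2 consumed = (6/1) × 0.6652 = 3.991 mol
O2 remaining = 5.154 − 3.991 = 1.163 mol
mass = 1.163 × 32.00 = 37.22 g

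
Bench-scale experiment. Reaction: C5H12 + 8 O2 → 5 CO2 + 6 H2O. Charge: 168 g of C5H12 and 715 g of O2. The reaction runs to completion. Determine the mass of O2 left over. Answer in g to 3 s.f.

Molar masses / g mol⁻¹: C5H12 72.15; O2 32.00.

n(C5H12) = 168.0 / 72.15 = 2.328 mol
n(O2) = 715.0 / 32.00 = 22.34 mol
n/ν → C5H12: 2.328, O2: 2.793; C5H12 is limiting.
O2 consumed = (8/1) × 2.328 = 18.62 mol
O2 remaining = 22.34 − 18.62 = 3.720 mol
mass = 3.720 × 32.00 = 119.0 g

119 g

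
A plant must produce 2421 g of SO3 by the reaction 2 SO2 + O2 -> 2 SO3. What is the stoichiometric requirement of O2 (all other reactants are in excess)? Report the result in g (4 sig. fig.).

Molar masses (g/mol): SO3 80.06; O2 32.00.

n(SO3) = 2421 / 80.06 = 30.24 mol
n(O2) = (1/2) × 30.24 = 15.12 mol
mass = 15.12 × 32.00 = 483.8 g

483.8 g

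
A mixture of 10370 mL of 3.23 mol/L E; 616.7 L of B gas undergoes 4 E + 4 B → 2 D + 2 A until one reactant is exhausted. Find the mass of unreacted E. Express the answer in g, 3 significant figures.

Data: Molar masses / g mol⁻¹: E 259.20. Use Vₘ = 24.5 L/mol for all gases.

n(E) = 3.23 × 10370/1000 = 33.50 mol
n(B) = 616.7 / 24.5 = 25.17 mol
n/ν for E = 33.50/4 = 8.375
n/ν for B = 25.17/4 = 6.293
Smallest n/ν is B → limiting reagent.
E consumed = (4/4) × 25.17 = 25.17 mol
E remaining = 33.50 − 25.17 = 8.330 mol
mass = 8.330 × 259.20 = 2159 g

2160 g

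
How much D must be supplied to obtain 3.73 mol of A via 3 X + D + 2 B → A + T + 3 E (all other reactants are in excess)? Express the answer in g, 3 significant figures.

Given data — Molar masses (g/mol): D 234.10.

n(A) = 3.730 mol
n(D) = (1/1) × 3.730 = 3.730 mol
mass = 3.730 × 234.10 = 873.2 g

873 g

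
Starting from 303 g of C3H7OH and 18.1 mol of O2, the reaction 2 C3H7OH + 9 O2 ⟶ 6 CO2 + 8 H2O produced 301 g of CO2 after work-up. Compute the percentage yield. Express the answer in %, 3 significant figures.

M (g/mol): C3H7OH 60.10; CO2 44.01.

56.7 %

n(C3H7OH) = 303.0 / 60.10 = 5.042 mol
n(O2) = 18.10 mol
n/ν for C3H7OH = 5.042/2 = 2.521
n/ν for O2 = 18.10/9 = 2.011
Smallest n/ν is O2 → limiting reagent.
theoretical n(CO2) = (6/9) × 18.10 = 12.07 mol → 531.2 g
% yield = 301 / 531.2 × 100 = 56.66 %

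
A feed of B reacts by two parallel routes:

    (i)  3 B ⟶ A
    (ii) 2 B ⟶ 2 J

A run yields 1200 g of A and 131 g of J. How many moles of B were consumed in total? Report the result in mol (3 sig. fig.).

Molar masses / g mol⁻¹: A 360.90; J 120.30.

11.1 mol

n(A) = 1200 / 360.90 = 3.325 mol
n(J) = 131 / 120.30 = 1.089 mol
n(B) via (i) = (3/1)×3.325 = 9.975 mol
n(B) via (ii) = (2/2)×1.089 = 1.089 mol
total n(B) = 9.975 + 1.089 = 11.06 mol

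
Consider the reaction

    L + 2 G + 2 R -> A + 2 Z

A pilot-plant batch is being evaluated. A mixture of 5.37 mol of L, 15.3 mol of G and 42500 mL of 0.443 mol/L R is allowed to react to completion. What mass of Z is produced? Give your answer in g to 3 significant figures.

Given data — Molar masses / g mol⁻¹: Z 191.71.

n(L) = 5.370 mol
n(G) = 15.30 mol
n(R) = 0.443 × 42500/1000 = 18.83 mol
n/ν for L = 5.370/1 = 5.370
n/ν for G = 15.30/2 = 7.650
n/ν for R = 18.83/2 = 9.415
Smallest n/ν is L → limiting reagent.
n(Z) = (2/1) × 5.370 = 10.74 mol
mass = 10.74 × 191.71 = 2059 g

2060 g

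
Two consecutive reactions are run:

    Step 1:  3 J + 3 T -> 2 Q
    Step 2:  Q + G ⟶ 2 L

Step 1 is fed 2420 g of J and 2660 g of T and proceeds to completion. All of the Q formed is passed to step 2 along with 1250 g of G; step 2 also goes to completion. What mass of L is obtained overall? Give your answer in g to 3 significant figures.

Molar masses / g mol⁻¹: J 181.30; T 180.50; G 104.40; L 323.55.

5760 g

Step 1:
n(J) = 2420 / 181.30 = 13.35 mol
n(T) = 2660 / 180.50 = 14.74 mol
n/ν for J = 13.35/3 = 4.450
n/ν for T = 14.74/3 = 4.913
Smallest n/ν is J → limiting reagent.
n(Q) produced = (2/3) × 13.35 = 8.900 mol
Step 2:
n(Q) available = 8.900 mol
n(G) = 1250 / 104.40 = 11.97 mol
n/ν for Q = 8.900/1 = 8.900
n/ν for G = 11.97/1 = 11.97
Smallest n/ν is Q → limiting reagent.
n(L) = (2/1) × 8.900 = 17.80 mol
mass = 17.80 × 323.55 = 5759 g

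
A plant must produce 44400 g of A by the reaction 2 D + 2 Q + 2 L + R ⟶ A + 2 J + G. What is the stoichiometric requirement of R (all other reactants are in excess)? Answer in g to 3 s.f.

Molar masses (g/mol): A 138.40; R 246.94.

79200 g

n(A) = 44400 / 138.40 = 320.8 mol
n(R) = (1/1) × 320.8 = 320.8 mol
mass = 320.8 × 246.94 = 79220 g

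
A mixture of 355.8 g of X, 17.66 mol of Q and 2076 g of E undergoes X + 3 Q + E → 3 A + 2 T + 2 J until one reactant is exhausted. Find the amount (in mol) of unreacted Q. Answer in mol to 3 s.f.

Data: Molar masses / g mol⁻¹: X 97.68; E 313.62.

n(X) = 355.8 / 97.68 = 3.643 mol
n(Q) = 17.66 mol
n(E) = 2076 / 313.62 = 6.619 mol
n/ν for X = 3.643/1 = 3.643
n/ν for Q = 17.66/3 = 5.887
n/ν for E = 6.619/1 = 6.619
Smallest n/ν is X → limiting reagent.
Q consumed = (3/1) × 3.643 = 10.93 mol
Q remaining = 17.66 − 10.93 = 6.730 mol

6.73 mol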